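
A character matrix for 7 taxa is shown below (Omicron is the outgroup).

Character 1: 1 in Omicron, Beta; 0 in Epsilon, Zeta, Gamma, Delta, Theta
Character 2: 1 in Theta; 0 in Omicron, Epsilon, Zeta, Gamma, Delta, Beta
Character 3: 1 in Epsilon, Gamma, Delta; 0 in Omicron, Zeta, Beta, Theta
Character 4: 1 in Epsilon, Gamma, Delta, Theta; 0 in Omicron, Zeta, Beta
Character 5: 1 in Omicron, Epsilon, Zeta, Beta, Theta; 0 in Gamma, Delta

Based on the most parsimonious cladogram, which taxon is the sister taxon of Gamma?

Character polarity is set by the outgroup: the derived state is whichever differs from the outgroup's state, so for Character 1, Character 5 the derived state is '0', and for the remaining characters it is '1'.
Character 1 (derived state '0') is shared by Delta, Epsilon, Gamma, Theta, and Zeta — a synapomorphy uniting that clade.
Character 2: derived state '1' in Theta only — an autapomorphy, so it tells us nothing about relationships among taxa.
Character 3: derived state '1' in Delta, Epsilon, and Gamma only — synapomorphy for {Delta, Epsilon, Gamma}.
Only Delta, Epsilon, Gamma, and Theta show the derived state '1' for Character 4, supporting them as a clade.
Character 5: derived state '0' in Delta and Gamma only — synapomorphy for {Delta, Gamma}.
Most parsimonious ingroup topology: ((((Epsilon,(Gamma,Delta)),Theta),Zeta),Beta).
Gamma and Delta form a cherry on this tree, so they are sister taxa.

Delta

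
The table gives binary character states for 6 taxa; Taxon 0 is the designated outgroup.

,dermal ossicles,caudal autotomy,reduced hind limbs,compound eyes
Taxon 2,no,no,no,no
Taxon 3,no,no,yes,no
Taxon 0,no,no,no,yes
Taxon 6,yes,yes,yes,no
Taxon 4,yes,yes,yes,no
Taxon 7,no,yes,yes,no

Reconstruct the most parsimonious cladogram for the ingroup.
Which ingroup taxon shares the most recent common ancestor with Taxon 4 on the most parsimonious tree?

Character polarity is set by the outgroup: the derived state is whichever differs from the outgroup's state, so for compound eyes the derived state is 'no', and for the remaining characters it is 'yes'.
dermal ossicles: derived state 'yes' in Taxon 4 and Taxon 6 only — synapomorphy for {Taxon 4, Taxon 6}.
caudal autotomy: derived state 'yes' in Taxon 4, Taxon 6, and Taxon 7 only — synapomorphy for {Taxon 4, Taxon 6, Taxon 7}.
reduced hind limbs: derived state 'yes' in Taxon 3, Taxon 4, Taxon 6, and Taxon 7 only — synapomorphy for {Taxon 3, Taxon 4, Taxon 6, Taxon 7}.
compound eyes (derived state 'no') is shared by all ingroup taxa — unites the whole ingroup.
Most parsimonious ingroup topology: ((((Taxon 4,Taxon 6),Taxon 7),Taxon 3),Taxon 2).
Taxon 4 and Taxon 6 form a cherry on this tree, so they are sister taxa.

Taxon 6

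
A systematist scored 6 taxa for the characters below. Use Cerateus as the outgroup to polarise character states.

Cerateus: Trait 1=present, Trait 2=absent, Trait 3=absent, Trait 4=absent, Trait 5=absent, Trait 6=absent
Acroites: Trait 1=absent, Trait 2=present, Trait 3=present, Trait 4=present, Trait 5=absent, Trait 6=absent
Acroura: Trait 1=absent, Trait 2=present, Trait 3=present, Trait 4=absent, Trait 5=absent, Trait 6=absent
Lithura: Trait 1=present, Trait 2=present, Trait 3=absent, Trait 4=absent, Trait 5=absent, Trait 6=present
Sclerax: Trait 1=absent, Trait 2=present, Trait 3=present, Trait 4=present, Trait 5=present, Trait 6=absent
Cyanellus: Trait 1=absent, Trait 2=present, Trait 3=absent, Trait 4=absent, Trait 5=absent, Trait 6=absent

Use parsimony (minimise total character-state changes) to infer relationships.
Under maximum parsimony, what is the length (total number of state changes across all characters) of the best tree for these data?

Character polarity is set by the outgroup: the derived state is whichever differs from the outgroup's state, so for Trait 1 the derived state is 'absent', and for the remaining characters it is 'present'.
Only Acroites, Acroura, Cyanellus, and Sclerax show the derived state 'absent' for Trait 1, supporting them as a clade.
All ingroup taxa share the derived state 'present' for Trait 2; it defines the ingroup but does not resolve relationships within it.
Trait 3 (derived state 'present') is shared by Acroites, Acroura, and Sclerax — a synapomorphy uniting that clade.
Only Acroites and Sclerax show the derived state 'present' for Trait 4, supporting them as a clade.
Trait 5: derived state 'present' in Sclerax only — an autapomorphy, so it tells us nothing about relationships among taxa.
Trait 6: derived state 'present' in Lithura only — an autapomorphy, so it tells us nothing about relationships among taxa.
Most parsimonious ingroup topology: ((((Acroites,Sclerax),Acroura),Cyanellus),Lithura).
Changes per character on this tree: Trait 1: 1; Trait 2: 1; Trait 3: 1; Trait 4: 1; Trait 5: 1; Trait 6: 1.
Total = 6.

6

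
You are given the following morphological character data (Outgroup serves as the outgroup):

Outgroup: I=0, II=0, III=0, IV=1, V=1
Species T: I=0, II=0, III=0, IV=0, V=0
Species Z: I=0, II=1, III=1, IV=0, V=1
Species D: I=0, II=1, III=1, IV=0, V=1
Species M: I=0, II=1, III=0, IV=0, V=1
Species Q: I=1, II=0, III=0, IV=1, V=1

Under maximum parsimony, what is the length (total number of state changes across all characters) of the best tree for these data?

5

Character polarity is set by the outgroup: the derived state is whichever differs from the outgroup's state, so for IV, V the derived state is '0', and for the remaining characters it is '1'.
I (derived state '1') is unique to Species Q (autapomorphy; uninformative for grouping).
Only Species D, Species M, and Species Z show the derived state '1' for II, supporting them as a clade.
III (derived state '1') is shared by Species D and Species Z — a synapomorphy uniting that clade.
Only Species D, Species M, Species T, and Species Z show the derived state '0' for IV, supporting them as a clade.
V (derived state '0') is unique to Species T (autapomorphy; uninformative for grouping).
Most parsimonious ingroup topology: ((Species T,((Species Z,Species D),Species M)),Species Q).
Changes per character on this tree: I: 1; II: 1; III: 1; IV: 1; V: 1.
Total = 5.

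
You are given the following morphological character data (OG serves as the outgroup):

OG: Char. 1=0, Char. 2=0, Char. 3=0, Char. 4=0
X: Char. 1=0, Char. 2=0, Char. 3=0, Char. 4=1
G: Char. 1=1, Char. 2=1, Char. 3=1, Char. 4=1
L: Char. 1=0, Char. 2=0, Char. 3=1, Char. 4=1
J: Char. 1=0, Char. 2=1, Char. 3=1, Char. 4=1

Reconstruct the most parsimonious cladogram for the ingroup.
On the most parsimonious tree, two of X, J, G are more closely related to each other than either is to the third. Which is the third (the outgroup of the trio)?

X

The outgroup has state '0' for every character, so '1' is the derived state throughout.
Char. 1 (derived state '1') is unique to G (autapomorphy; uninformative for grouping).
Char. 2 (derived state '1') is shared by G and J — a synapomorphy uniting that clade.
Only G, J, and L show the derived state '1' for Char. 3, supporting them as a clade.
Char. 4 (derived state '1') is shared by all ingroup taxa — unites the whole ingroup.
Most parsimonious ingroup topology: (X,((G,J),L)).
J and G share a more recent common ancestor with each other than either does with X, so X is the least closely related of the three.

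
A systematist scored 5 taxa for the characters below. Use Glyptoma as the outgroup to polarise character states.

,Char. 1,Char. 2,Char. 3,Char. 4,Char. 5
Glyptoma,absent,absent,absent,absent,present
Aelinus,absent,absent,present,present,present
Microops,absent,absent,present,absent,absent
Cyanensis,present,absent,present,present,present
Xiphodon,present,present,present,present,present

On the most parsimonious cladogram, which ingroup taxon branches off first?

Microops

Character polarity is set by the outgroup: the derived state is whichever differs from the outgroup's state, so for Char. 5 the derived state is 'absent', and for the remaining characters it is 'present'.
Char. 1 (derived state 'present') is shared by Cyanensis and Xiphodon — a synapomorphy uniting that clade.
Char. 2 (derived state 'present') is unique to Xiphodon (autapomorphy; uninformative for grouping).
All ingroup taxa share the derived state 'present' for Char. 3; it defines the ingroup but does not resolve relationships within it.
Only Aelinus, Cyanensis, and Xiphodon show the derived state 'present' for Char. 4, supporting them as a clade.
Char. 5 (derived state 'absent') is unique to Microops (autapomorphy; uninformative for grouping).
Most parsimonious ingroup topology: ((Aelinus,(Cyanensis,Xiphodon)),Microops).
Microops is sister to the clade containing all other ingroup taxa, so it is the earliest-diverging (most basal) ingroup lineage.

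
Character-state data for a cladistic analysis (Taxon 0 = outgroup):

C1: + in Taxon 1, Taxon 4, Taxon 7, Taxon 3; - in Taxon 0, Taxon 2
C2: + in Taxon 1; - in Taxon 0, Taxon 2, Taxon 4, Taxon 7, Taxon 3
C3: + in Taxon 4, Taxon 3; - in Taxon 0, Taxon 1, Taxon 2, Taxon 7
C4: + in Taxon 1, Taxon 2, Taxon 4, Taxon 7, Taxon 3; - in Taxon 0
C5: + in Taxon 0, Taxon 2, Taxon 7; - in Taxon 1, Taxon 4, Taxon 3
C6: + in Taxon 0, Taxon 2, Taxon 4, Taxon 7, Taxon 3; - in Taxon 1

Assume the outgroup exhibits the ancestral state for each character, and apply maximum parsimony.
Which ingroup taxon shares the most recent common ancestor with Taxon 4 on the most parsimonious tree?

Taxon 3

Character polarity is set by the outgroup: the derived state is whichever differs from the outgroup's state, so for C5, C6 the derived state is '-', and for the remaining characters it is '+'.
C1 (derived state '+') is shared by Taxon 1, Taxon 3, Taxon 4, and Taxon 7 — a synapomorphy uniting that clade.
C2 (derived state '+') is unique to Taxon 1 (autapomorphy; uninformative for grouping).
Only Taxon 3 and Taxon 4 show the derived state '+' for C3, supporting them as a clade.
All ingroup taxa share the derived state '+' for C4; it defines the ingroup but does not resolve relationships within it.
Only Taxon 1, Taxon 3, and Taxon 4 show the derived state '-' for C5, supporting them as a clade.
C6 (derived state '-') is unique to Taxon 1 (autapomorphy; uninformative for grouping).
Most parsimonious ingroup topology: (((Taxon 1,(Taxon 4,Taxon 3)),Taxon 7),Taxon 2).
Taxon 4 and Taxon 3 form a cherry on this tree, so they are sister taxa.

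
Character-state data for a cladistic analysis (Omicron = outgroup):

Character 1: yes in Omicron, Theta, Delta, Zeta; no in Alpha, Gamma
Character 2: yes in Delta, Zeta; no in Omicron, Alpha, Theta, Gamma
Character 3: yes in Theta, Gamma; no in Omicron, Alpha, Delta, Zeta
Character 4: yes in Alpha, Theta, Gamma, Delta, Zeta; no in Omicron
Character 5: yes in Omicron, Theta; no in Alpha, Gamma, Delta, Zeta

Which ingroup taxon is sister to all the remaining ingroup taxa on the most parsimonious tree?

Character polarity is set by the outgroup: the derived state is whichever differs from the outgroup's state, so for Character 1, Character 5 the derived state is 'no', and for the remaining characters it is 'yes'.
Character 1: derived state 'no' in Alpha and Gamma only — synapomorphy for {Alpha, Gamma}.
Character 2 (derived state 'yes') is shared by Delta and Zeta — a synapomorphy uniting that clade.
Character 3 (state 'yes') occurs in Gamma and Theta but conflicts with the nesting implied by the other characters — most parsimoniously interpreted as homoplasy.
Character 4 (derived state 'yes') is shared by all ingroup taxa — unites the whole ingroup.
Character 5: derived state 'no' in Alpha, Delta, Gamma, and Zeta only — synapomorphy for {Alpha, Delta, Gamma, Zeta}.
Most parsimonious ingroup topology: (((Alpha,Gamma),(Delta,Zeta)),Theta).
Theta is sister to the clade containing all other ingroup taxa, so it is the earliest-diverging (most basal) ingroup lineage.

Theta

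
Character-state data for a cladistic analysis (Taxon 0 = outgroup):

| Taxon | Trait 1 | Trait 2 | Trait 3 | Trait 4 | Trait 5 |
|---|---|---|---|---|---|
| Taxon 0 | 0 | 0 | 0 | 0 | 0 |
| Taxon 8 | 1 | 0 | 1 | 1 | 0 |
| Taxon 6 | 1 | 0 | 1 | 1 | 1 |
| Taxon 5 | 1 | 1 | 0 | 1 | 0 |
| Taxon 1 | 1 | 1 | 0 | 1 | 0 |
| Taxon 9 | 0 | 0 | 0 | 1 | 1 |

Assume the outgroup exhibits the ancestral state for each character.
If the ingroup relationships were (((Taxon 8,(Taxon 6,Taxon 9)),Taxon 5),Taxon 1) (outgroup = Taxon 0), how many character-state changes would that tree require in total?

8

Map each character onto (((Taxon 8,(Taxon 6,Taxon 9)),Taxon 5),Taxon 1) (rooted by Taxon 0) and count the minimum state changes it requires (Fitch parsimony):
Trait 1: 2; Trait 2: 2; Trait 3: 2; Trait 4: 1; Trait 5: 1.
Total tree length = 8.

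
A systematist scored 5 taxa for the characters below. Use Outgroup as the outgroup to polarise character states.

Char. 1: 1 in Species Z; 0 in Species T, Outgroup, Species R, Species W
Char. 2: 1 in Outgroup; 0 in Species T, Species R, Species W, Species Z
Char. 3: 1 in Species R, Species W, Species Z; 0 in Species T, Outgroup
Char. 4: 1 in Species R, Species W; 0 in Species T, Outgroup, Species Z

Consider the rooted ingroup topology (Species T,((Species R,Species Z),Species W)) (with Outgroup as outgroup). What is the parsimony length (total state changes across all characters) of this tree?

5

Map each character onto (Species T,((Species R,Species Z),Species W)) (rooted by Outgroup) and count the minimum state changes it requires (Fitch parsimony):
Char. 1: 1; Char. 2: 1; Char. 3: 1; Char. 4: 2.
Total tree length = 5.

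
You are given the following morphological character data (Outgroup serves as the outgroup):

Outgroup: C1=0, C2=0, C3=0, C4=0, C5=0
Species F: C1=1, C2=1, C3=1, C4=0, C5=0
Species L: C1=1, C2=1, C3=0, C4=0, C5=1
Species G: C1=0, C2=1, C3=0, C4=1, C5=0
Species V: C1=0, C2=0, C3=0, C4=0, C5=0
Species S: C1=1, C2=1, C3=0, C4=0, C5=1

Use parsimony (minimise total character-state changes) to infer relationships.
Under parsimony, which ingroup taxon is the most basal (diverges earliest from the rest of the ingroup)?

The outgroup has state '0' for every character, so '1' is the derived state throughout.
Only Species F, Species L, and Species S show the derived state '1' for C1, supporting them as a clade.
C2: derived state '1' in Species F, Species G, Species L, and Species S only — synapomorphy for {Species F, Species G, Species L, Species S}.
C3 (derived state '1') is unique to Species F (autapomorphy; uninformative for grouping).
C4 (derived state '1') is unique to Species G (autapomorphy; uninformative for grouping).
C5 (derived state '1') is shared by Species L and Species S — a synapomorphy uniting that clade.
Most parsimonious ingroup topology: (((Species F,(Species L,Species S)),Species G),Species V).
Species V is sister to the clade containing all other ingroup taxa, so it is the earliest-diverging (most basal) ingroup lineage.

Species V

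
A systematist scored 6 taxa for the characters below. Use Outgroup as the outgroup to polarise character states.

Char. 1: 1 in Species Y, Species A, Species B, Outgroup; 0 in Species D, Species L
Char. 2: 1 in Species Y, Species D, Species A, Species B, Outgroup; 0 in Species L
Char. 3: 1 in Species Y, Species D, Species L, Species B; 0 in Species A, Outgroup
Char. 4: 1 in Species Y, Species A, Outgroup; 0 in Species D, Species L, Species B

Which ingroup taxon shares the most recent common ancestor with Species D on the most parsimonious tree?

Character polarity is set by the outgroup: the derived state is whichever differs from the outgroup's state, so for Char. 1, Char. 2, Char. 4 the derived state is '0', and for the remaining characters it is '1'.
Only Species D and Species L show the derived state '0' for Char. 1, supporting them as a clade.
Char. 2 (derived state '0') is unique to Species L (autapomorphy; uninformative for grouping).
Char. 3: derived state '1' in Species B, Species D, Species L, and Species Y only — synapomorphy for {Species B, Species D, Species L, Species Y}.
Only Species B, Species D, and Species L show the derived state '0' for Char. 4, supporting them as a clade.
Most parsimonious ingroup topology: ((Species Y,((Species L,Species D),Species B)),Species A).
Species D and Species L form a cherry on this tree, so they are sister taxa.

Species L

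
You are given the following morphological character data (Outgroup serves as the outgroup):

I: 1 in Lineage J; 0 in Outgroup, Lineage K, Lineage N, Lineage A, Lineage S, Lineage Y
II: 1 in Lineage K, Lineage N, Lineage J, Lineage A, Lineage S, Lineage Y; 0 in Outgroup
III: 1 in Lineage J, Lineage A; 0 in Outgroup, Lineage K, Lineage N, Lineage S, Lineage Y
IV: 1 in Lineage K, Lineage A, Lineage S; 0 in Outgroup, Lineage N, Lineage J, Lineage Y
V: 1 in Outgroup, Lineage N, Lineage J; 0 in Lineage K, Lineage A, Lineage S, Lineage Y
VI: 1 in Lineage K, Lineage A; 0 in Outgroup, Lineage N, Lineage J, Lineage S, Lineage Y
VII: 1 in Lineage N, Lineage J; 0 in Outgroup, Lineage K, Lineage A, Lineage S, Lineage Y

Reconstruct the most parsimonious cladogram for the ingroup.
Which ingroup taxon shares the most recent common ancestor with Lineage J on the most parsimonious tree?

Character polarity is set by the outgroup: the derived state is whichever differs from the outgroup's state, so for V the derived state is '0', and for the remaining characters it is '1'.
I (derived state '1') is unique to Lineage J (autapomorphy; uninformative for grouping).
All ingroup taxa share the derived state '1' for II; it defines the ingroup but does not resolve relationships within it.
III groups Lineage A and Lineage J, which is incompatible with the clades supported by the remaining characters; treating it as convergent (homoplasy) costs fewer steps than any alternative tree.
Only Lineage A, Lineage K, and Lineage S show the derived state '1' for IV, supporting them as a clade.
V: derived state '0' in Lineage A, Lineage K, Lineage S, and Lineage Y only — synapomorphy for {Lineage A, Lineage K, Lineage S, Lineage Y}.
VI (derived state '1') is shared by Lineage A and Lineage K — a synapomorphy uniting that clade.
Only Lineage J and Lineage N show the derived state '1' for VII, supporting them as a clade.
Most parsimonious ingroup topology: ((((Lineage K,Lineage A),Lineage S),Lineage Y),(Lineage N,Lineage J)).
Lineage J and Lineage N form a cherry on this tree, so they are sister taxa.

Lineage N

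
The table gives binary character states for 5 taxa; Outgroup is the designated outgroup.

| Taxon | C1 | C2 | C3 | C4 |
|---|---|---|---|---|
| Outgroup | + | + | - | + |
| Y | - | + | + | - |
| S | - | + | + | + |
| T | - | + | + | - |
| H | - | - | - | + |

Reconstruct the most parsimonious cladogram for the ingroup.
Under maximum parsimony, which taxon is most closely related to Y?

T

Character polarity is set by the outgroup: the derived state is whichever differs from the outgroup's state, so for C1, C2, C4 the derived state is '-', and for the remaining characters it is '+'.
All ingroup taxa share the derived state '-' for C1; it defines the ingroup but does not resolve relationships within it.
C2: derived state '-' in H only — an autapomorphy, so it tells us nothing about relationships among taxa.
Only S, T, and Y show the derived state '+' for C3, supporting them as a clade.
C4 (derived state '-') is shared by T and Y — a synapomorphy uniting that clade.
Most parsimonious ingroup topology: (((Y,T),S),H).
Y and T form a cherry on this tree, so they are sister taxa.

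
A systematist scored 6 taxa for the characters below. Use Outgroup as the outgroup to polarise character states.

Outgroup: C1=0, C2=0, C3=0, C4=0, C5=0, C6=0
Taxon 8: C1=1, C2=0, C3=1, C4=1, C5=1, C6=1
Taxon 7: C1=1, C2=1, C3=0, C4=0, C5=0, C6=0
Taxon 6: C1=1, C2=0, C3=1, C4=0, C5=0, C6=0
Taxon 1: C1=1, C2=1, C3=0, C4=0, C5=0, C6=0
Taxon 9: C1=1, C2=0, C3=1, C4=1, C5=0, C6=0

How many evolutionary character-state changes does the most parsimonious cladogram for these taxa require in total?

6

The outgroup has state '0' for every character, so '1' is the derived state throughout.
All ingroup taxa share the derived state '1' for C1; it defines the ingroup but does not resolve relationships within it.
Only Taxon 1 and Taxon 7 show the derived state '1' for C2, supporting them as a clade.
Only Taxon 6, Taxon 8, and Taxon 9 show the derived state '1' for C3, supporting them as a clade.
C4: derived state '1' in Taxon 8 and Taxon 9 only — synapomorphy for {Taxon 8, Taxon 9}.
C5 (derived state '1') is unique to Taxon 8 (autapomorphy; uninformative for grouping).
C6: derived state '1' in Taxon 8 only — an autapomorphy, so it tells us nothing about relationships among taxa.
Most parsimonious ingroup topology: (((Taxon 8,Taxon 9),Taxon 6),(Taxon 7,Taxon 1)).
Changes per character on this tree: C1: 1; C2: 1; C3: 1; C4: 1; C5: 1; C6: 1.
Total = 6.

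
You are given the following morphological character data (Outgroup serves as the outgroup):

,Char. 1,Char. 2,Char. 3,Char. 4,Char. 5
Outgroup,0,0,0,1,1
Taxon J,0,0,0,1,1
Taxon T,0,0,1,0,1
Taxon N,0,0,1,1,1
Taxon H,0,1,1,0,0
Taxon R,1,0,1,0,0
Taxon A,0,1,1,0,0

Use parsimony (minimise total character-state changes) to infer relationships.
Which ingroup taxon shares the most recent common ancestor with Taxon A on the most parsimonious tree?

Taxon H

Character polarity is set by the outgroup: the derived state is whichever differs from the outgroup's state, so for Char. 4, Char. 5 the derived state is '0', and for the remaining characters it is '1'.
Char. 1 (derived state '1') is unique to Taxon R (autapomorphy; uninformative for grouping).
Char. 2: derived state '1' in Taxon A and Taxon H only — synapomorphy for {Taxon A, Taxon H}.
Char. 3: derived state '1' in Taxon A, Taxon H, Taxon N, Taxon R, and Taxon T only — synapomorphy for {Taxon A, Taxon H, Taxon N, Taxon R, Taxon T}.
Only Taxon A, Taxon H, Taxon R, and Taxon T show the derived state '0' for Char. 4, supporting them as a clade.
Char. 5: derived state '0' in Taxon A, Taxon H, and Taxon R only — synapomorphy for {Taxon A, Taxon H, Taxon R}.
Most parsimonious ingroup topology: (Taxon J,((Taxon T,((Taxon H,Taxon A),Taxon R)),Taxon N)).
Taxon A and Taxon H form a cherry on this tree, so they are sister taxa.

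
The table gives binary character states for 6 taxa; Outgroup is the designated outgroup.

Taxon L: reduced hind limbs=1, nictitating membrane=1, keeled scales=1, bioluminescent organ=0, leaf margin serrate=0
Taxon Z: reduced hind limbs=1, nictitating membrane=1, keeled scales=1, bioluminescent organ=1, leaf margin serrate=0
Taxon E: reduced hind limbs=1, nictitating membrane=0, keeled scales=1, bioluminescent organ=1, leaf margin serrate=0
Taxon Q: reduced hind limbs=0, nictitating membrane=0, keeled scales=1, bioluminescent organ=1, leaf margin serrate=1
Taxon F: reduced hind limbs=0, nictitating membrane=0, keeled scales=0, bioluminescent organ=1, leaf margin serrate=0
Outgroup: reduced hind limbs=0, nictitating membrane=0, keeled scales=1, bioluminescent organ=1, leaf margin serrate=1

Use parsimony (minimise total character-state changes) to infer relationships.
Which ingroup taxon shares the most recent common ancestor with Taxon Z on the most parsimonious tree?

Character polarity is set by the outgroup: the derived state is whichever differs from the outgroup's state, so for keeled scales, bioluminescent organ, leaf margin serrate the derived state is '0', and for the remaining characters it is '1'.
reduced hind limbs (derived state '1') is shared by Taxon E, Taxon L, and Taxon Z — a synapomorphy uniting that clade.
nictitating membrane: derived state '1' in Taxon L and Taxon Z only — synapomorphy for {Taxon L, Taxon Z}.
keeled scales: derived state '0' in Taxon F only — an autapomorphy, so it tells us nothing about relationships among taxa.
bioluminescent organ (derived state '0') is unique to Taxon L (autapomorphy; uninformative for grouping).
leaf margin serrate: derived state '0' in Taxon E, Taxon F, Taxon L, and Taxon Z only — synapomorphy for {Taxon E, Taxon F, Taxon L, Taxon Z}.
Most parsimonious ingroup topology: ((Taxon F,((Taxon Z,Taxon L),Taxon E)),Taxon Q).
Taxon Z and Taxon L form a cherry on this tree, so they are sister taxa.

Taxon L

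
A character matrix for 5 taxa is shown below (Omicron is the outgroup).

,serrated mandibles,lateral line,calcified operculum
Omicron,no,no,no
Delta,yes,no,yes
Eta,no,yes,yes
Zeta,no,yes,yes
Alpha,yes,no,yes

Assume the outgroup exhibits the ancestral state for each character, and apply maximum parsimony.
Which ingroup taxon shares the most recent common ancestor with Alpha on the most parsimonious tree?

The outgroup has state 'no' for every character, so 'yes' is the derived state throughout.
serrated mandibles (derived state 'yes') is shared by Alpha and Delta — a synapomorphy uniting that clade.
lateral line (derived state 'yes') is shared by Eta and Zeta — a synapomorphy uniting that clade.
calcified operculum (derived state 'yes') is shared by all ingroup taxa — unites the whole ingroup.
Most parsimonious ingroup topology: ((Delta,Alpha),(Eta,Zeta)).
Alpha and Delta form a cherry on this tree, so they are sister taxa.

Delta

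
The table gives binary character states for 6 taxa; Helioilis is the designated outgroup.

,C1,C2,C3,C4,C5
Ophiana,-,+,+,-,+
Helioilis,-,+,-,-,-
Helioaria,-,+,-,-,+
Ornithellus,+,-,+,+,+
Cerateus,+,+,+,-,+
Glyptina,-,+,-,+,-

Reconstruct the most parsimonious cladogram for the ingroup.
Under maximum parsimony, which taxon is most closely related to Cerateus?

Character polarity is set by the outgroup: the derived state is whichever differs from the outgroup's state, so for C2 the derived state is '-', and for the remaining characters it is '+'.
Only Cerateus and Ornithellus show the derived state '+' for C1, supporting them as a clade.
C2 (derived state '-') is unique to Ornithellus (autapomorphy; uninformative for grouping).
C3: derived state '+' in Cerateus, Ophiana, and Ornithellus only — synapomorphy for {Cerateus, Ophiana, Ornithellus}.
C4 groups Glyptina and Ornithellus, which is incompatible with the clades supported by the remaining characters; treating it as convergent (homoplasy) costs fewer steps than any alternative tree.
C5 (derived state '+') is shared by Cerateus, Helioaria, Ophiana, and Ornithellus — a synapomorphy uniting that clade.
Most parsimonious ingroup topology: ((((Cerateus,Ornithellus),Ophiana),Helioaria),Glyptina).
Cerateus and Ornithellus form a cherry on this tree, so they are sister taxa.

Ornithellus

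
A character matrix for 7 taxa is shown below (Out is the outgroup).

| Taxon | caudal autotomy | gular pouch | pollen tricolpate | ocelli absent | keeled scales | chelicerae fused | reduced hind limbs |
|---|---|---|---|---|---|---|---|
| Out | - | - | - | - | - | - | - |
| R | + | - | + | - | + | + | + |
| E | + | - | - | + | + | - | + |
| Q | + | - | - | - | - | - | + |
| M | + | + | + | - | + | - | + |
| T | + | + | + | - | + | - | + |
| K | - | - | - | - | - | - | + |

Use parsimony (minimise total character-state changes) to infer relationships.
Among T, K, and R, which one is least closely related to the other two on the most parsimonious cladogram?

K

The outgroup has state '-' for every character, so '+' is the derived state throughout.
Only E, M, Q, R, and T show the derived state '+' for caudal autotomy, supporting them as a clade.
gular pouch: derived state '+' in M and T only — synapomorphy for {M, T}.
pollen tricolpate (derived state '+') is shared by M, R, and T — a synapomorphy uniting that clade.
ocelli absent: derived state '+' in E only — an autapomorphy, so it tells us nothing about relationships among taxa.
keeled scales (derived state '+') is shared by E, M, R, and T — a synapomorphy uniting that clade.
chelicerae fused (derived state '+') is unique to R (autapomorphy; uninformative for grouping).
All ingroup taxa share the derived state '+' for reduced hind limbs; it defines the ingroup but does not resolve relationships within it.
Most parsimonious ingroup topology: ((((R,(M,T)),E),Q),K).
R and T share a more recent common ancestor with each other than either does with K, so K is the least closely related of the three.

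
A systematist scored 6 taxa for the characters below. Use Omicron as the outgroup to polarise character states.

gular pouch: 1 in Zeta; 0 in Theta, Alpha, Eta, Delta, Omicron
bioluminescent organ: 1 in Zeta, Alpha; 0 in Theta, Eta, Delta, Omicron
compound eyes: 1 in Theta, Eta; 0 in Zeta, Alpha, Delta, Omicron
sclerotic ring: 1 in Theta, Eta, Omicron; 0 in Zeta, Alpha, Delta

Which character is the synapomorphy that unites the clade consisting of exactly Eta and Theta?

compound eyes

Character polarity is set by the outgroup: the derived state is whichever differs from the outgroup's state, so for sclerotic ring the derived state is '0', and for the remaining characters it is '1'.
gular pouch (derived state '1') is unique to Zeta (autapomorphy; uninformative for grouping).
bioluminescent organ: derived state '1' in Alpha and Zeta only — synapomorphy for {Alpha, Zeta}.
compound eyes: derived state '1' in Eta and Theta only — synapomorphy for {Eta, Theta}.
Only Alpha, Delta, and Zeta show the derived state '0' for sclerotic ring, supporting them as a clade.
Most parsimonious ingroup topology: (((Alpha,Zeta),Delta),(Theta,Eta)).
The clade {Eta, Theta} is supported by compound eyes: its derived state '1' occurs in exactly those taxa and in no other taxon (including the outgroup).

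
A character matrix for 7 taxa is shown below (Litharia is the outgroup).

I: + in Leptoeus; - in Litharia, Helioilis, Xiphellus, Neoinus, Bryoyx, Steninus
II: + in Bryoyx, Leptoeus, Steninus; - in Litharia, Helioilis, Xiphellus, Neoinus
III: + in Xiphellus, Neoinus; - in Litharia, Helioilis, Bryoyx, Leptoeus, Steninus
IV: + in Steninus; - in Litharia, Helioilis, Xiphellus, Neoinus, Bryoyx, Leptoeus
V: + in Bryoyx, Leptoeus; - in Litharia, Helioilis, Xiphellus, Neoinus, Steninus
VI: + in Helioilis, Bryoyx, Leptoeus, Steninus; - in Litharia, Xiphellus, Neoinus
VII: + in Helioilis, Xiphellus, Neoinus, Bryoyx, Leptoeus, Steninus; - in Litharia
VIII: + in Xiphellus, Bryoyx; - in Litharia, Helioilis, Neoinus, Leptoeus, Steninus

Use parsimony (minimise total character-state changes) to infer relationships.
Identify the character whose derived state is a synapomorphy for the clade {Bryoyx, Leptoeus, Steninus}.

II

The outgroup has state '-' for every character, so '+' is the derived state throughout.
I: derived state '+' in Leptoeus only — an autapomorphy, so it tells us nothing about relationships among taxa.
II (derived state '+') is shared by Bryoyx, Leptoeus, and Steninus — a synapomorphy uniting that clade.
Only Neoinus and Xiphellus show the derived state '+' for III, supporting them as a clade.
IV: derived state '+' in Steninus only — an autapomorphy, so it tells us nothing about relationships among taxa.
V (derived state '+') is shared by Bryoyx and Leptoeus — a synapomorphy uniting that clade.
VI (derived state '+') is shared by Bryoyx, Helioilis, Leptoeus, and Steninus — a synapomorphy uniting that clade.
All ingroup taxa share the derived state '+' for VII; it defines the ingroup but does not resolve relationships within it.
VIII (state '+') occurs in Bryoyx and Xiphellus but conflicts with the nesting implied by the other characters — most parsimoniously interpreted as homoplasy.
Most parsimonious ingroup topology: ((Helioilis,((Bryoyx,Leptoeus),Steninus)),(Xiphellus,Neoinus)).
The clade {Bryoyx, Leptoeus, Steninus} is supported by II: its derived state '+' occurs in exactly those taxa and in no other taxon (including the outgroup).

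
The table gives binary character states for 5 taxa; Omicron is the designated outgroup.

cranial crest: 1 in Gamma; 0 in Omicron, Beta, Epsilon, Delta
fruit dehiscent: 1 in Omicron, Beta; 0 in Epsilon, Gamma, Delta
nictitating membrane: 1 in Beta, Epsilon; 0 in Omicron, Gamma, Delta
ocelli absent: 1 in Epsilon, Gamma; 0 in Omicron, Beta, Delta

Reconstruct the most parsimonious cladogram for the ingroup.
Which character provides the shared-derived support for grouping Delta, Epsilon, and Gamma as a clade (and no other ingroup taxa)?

fruit dehiscent

Character polarity is set by the outgroup: the derived state is whichever differs from the outgroup's state, so for fruit dehiscent the derived state is '0', and for the remaining characters it is '1'.
cranial crest (derived state '1') is unique to Gamma (autapomorphy; uninformative for grouping).
Only Delta, Epsilon, and Gamma show the derived state '0' for fruit dehiscent, supporting them as a clade.
nictitating membrane (state '1') occurs in Beta and Epsilon but conflicts with the nesting implied by the other characters — most parsimoniously interpreted as homoplasy.
ocelli absent (derived state '1') is shared by Epsilon and Gamma — a synapomorphy uniting that clade.
Most parsimonious ingroup topology: (Beta,((Epsilon,Gamma),Delta)).
The clade {Delta, Epsilon, Gamma} is supported by fruit dehiscent: its derived state '0' occurs in exactly those taxa and in no other taxon (including the outgroup).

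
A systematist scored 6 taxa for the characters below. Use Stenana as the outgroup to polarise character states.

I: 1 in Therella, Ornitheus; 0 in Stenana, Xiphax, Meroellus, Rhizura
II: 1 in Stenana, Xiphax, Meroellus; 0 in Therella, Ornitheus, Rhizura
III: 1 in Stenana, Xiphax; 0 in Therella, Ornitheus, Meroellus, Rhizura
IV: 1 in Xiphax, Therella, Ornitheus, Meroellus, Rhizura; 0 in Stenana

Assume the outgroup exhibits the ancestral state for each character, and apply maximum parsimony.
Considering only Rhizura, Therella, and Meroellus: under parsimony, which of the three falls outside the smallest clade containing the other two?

Meroellus

Character polarity is set by the outgroup: the derived state is whichever differs from the outgroup's state, so for II, III the derived state is '0', and for the remaining characters it is '1'.
I: derived state '1' in Ornitheus and Therella only — synapomorphy for {Ornitheus, Therella}.
Only Ornitheus, Rhizura, and Therella show the derived state '0' for II, supporting them as a clade.
Only Meroellus, Ornitheus, Rhizura, and Therella show the derived state '0' for III, supporting them as a clade.
All ingroup taxa share the derived state '1' for IV; it defines the ingroup but does not resolve relationships within it.
Most parsimonious ingroup topology: (Xiphax,(((Therella,Ornitheus),Rhizura),Meroellus)).
Therella and Rhizura share a more recent common ancestor with each other than either does with Meroellus, so Meroellus is the least closely related of the three.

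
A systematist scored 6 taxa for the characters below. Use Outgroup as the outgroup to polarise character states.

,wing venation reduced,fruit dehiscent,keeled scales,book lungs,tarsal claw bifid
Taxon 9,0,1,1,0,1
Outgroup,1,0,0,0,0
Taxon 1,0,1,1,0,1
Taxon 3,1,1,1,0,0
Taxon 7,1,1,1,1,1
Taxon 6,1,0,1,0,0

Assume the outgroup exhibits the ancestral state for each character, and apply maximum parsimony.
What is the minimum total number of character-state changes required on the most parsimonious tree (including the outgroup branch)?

5

Character polarity is set by the outgroup: the derived state is whichever differs from the outgroup's state, so for wing venation reduced the derived state is '0', and for the remaining characters it is '1'.
wing venation reduced: derived state '0' in Taxon 1 and Taxon 9 only — synapomorphy for {Taxon 1, Taxon 9}.
fruit dehiscent (derived state '1') is shared by Taxon 1, Taxon 3, Taxon 7, and Taxon 9 — a synapomorphy uniting that clade.
All ingroup taxa share the derived state '1' for keeled scales; it defines the ingroup but does not resolve relationships within it.
book lungs: derived state '1' in Taxon 7 only — an autapomorphy, so it tells us nothing about relationships among taxa.
tarsal claw bifid (derived state '1') is shared by Taxon 1, Taxon 7, and Taxon 9 — a synapomorphy uniting that clade.
Most parsimonious ingroup topology: ((((Taxon 9,Taxon 1),Taxon 7),Taxon 3),Taxon 6).
Changes per character on this tree: wing venation reduced: 1; fruit dehiscent: 1; keeled scales: 1; book lungs: 1; tarsal claw bifid: 1.
Total = 5.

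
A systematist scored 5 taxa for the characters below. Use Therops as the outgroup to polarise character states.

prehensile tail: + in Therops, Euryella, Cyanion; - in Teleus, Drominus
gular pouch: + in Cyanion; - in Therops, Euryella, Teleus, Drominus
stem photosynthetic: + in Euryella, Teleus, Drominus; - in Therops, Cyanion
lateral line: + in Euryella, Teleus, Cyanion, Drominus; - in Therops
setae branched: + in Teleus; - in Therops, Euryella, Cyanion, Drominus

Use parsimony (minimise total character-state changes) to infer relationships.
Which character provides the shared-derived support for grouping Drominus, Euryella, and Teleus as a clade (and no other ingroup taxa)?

stem photosynthetic

Character polarity is set by the outgroup: the derived state is whichever differs from the outgroup's state, so for prehensile tail the derived state is '-', and for the remaining characters it is '+'.
Only Drominus and Teleus show the derived state '-' for prehensile tail, supporting them as a clade.
gular pouch (derived state '+') is unique to Cyanion (autapomorphy; uninformative for grouping).
stem photosynthetic: derived state '+' in Drominus, Euryella, and Teleus only — synapomorphy for {Drominus, Euryella, Teleus}.
lateral line (derived state '+') is shared by all ingroup taxa — unites the whole ingroup.
setae branched: derived state '+' in Teleus only — an autapomorphy, so it tells us nothing about relationships among taxa.
Most parsimonious ingroup topology: ((Euryella,(Teleus,Drominus)),Cyanion).
The clade {Drominus, Euryella, Teleus} is supported by stem photosynthetic: its derived state '+' occurs in exactly those taxa and in no other taxon (including the outgroup).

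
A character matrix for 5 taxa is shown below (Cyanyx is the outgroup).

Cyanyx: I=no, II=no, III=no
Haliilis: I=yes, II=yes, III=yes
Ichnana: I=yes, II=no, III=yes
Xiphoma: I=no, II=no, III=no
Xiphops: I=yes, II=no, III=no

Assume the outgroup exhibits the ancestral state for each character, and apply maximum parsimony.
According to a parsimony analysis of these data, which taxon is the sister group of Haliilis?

Ichnana

The outgroup has state 'no' for every character, so 'yes' is the derived state throughout.
I: derived state 'yes' in Haliilis, Ichnana, and Xiphops only — synapomorphy for {Haliilis, Ichnana, Xiphops}.
II: derived state 'yes' in Haliilis only — an autapomorphy, so it tells us nothing about relationships among taxa.
III: derived state 'yes' in Haliilis and Ichnana only — synapomorphy for {Haliilis, Ichnana}.
Most parsimonious ingroup topology: (((Haliilis,Ichnana),Xiphops),Xiphoma).
Haliilis and Ichnana form a cherry on this tree, so they are sister taxa.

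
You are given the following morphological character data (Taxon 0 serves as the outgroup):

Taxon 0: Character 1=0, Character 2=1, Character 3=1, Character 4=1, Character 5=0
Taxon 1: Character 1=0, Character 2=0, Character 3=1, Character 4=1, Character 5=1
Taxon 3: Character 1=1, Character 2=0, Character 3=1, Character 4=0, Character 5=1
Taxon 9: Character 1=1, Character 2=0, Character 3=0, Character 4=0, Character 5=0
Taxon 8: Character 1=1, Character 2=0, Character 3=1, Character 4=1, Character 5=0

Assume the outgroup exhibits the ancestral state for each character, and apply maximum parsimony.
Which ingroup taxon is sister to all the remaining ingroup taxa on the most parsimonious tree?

Character polarity is set by the outgroup: the derived state is whichever differs from the outgroup's state, so for Character 2, Character 3, Character 4 the derived state is '0', and for the remaining characters it is '1'.
Only Taxon 3, Taxon 8, and Taxon 9 show the derived state '1' for Character 1, supporting them as a clade.
All ingroup taxa share the derived state '0' for Character 2; it defines the ingroup but does not resolve relationships within it.
Character 3: derived state '0' in Taxon 9 only — an autapomorphy, so it tells us nothing about relationships among taxa.
Character 4 (derived state '0') is shared by Taxon 3 and Taxon 9 — a synapomorphy uniting that clade.
Character 5 (state '1') occurs in Taxon 1 and Taxon 3 but conflicts with the nesting implied by the other characters — most parsimoniously interpreted as homoplasy.
Most parsimonious ingroup topology: (Taxon 1,((Taxon 3,Taxon 9),Taxon 8)).
Taxon 1 is sister to the clade containing all other ingroup taxa, so it is the earliest-diverging (most basal) ingroup lineage.

Taxon 1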